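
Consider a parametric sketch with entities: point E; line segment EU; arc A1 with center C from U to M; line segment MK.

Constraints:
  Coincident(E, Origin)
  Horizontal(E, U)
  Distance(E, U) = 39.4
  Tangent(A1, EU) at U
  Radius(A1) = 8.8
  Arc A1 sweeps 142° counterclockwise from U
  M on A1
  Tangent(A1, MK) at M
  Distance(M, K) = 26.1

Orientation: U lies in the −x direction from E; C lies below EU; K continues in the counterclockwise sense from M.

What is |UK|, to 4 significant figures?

35.23

E is at the origin; E and U share the same y with |EU| = 39.4 and U on the −x side, so U = (-39.40, 0.000). Since A1 is tangent to EU there, CU ⟂ EU, so C = U + (0, -8.8) = (-39.40, -8.800). On A1, U sits at bearing 90° from C; a 142° counterclockwise sweep puts M at bearing 232°, so M = C + 8.8·(cos 232°, sin 232°) = (-44.82, -15.73). Tangency of A1 to MK means the radius CM is perpendicular to MK, so MK runs along (−sin 232°, cos 232°); with |MK| = 26.1, K = (-24.25, -31.80). Then |UK| = |K − U| = 35.23.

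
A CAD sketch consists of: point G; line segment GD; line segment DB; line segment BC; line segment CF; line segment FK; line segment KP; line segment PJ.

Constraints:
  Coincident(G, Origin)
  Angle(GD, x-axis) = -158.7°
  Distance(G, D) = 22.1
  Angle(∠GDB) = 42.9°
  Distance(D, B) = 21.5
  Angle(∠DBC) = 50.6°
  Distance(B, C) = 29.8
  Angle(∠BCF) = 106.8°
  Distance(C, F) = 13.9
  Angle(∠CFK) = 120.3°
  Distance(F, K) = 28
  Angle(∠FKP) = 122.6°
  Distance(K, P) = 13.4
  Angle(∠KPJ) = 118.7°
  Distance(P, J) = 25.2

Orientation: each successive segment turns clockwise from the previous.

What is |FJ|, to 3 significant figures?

40.6

∠FKP = 122.6° gives KP at 104° from the x-axis; with |KP| = 13.4, P = (-39.1, -3.28). ∠KPJ = 118.7° gives PJ at 43.2° from the x-axis; with |PJ| = 25.2, J = (-20.7, 14.0). Then |FJ| = |J − F| = 40.6.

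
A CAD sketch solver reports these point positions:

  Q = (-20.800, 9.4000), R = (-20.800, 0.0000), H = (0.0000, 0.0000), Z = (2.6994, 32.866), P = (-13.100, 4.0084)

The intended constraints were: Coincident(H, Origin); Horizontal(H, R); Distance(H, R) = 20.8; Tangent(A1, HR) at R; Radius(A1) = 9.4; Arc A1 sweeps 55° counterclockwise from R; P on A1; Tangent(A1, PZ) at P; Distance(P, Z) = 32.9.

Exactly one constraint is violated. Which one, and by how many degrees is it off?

Tangent(A1, PZ) at P — off by 6.30°.

H = (0.00, 0.00) ✓; H.y = 0.00, R.y = 0.00 ✓; |HR| = 20.80 ✓; ∠(QR, RH) = 90.00° ✓; |QR| = 9.400 ✓; bearing(Q→P) − bearing(Q→R) = 55.00° ✓; |QP| = 9.400 ✓; ∠(QP, PZ) = 83.70° ✗; |PZ| = 32.90 ✓.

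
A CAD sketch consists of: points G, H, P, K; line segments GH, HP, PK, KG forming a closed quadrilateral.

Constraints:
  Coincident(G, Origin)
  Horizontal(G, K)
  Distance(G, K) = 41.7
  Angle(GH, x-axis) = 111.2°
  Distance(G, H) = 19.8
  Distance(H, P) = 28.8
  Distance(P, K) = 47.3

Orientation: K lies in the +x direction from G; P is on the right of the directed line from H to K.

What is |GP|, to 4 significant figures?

11.16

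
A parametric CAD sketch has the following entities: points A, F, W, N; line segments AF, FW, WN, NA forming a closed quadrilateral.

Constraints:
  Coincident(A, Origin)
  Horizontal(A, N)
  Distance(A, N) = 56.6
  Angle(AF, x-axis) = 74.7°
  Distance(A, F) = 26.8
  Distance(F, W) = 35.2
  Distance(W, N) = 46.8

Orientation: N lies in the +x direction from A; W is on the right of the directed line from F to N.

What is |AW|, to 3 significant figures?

14.1

Checks: |FW| = 35.20 ✓; |WN| = 46.80 ✓.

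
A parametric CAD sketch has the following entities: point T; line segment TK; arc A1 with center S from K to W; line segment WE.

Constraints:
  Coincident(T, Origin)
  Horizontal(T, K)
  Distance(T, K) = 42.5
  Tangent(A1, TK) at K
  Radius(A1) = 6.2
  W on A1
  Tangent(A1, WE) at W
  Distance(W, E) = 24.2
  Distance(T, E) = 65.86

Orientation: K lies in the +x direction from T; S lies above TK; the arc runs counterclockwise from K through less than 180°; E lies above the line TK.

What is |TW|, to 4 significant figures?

47.45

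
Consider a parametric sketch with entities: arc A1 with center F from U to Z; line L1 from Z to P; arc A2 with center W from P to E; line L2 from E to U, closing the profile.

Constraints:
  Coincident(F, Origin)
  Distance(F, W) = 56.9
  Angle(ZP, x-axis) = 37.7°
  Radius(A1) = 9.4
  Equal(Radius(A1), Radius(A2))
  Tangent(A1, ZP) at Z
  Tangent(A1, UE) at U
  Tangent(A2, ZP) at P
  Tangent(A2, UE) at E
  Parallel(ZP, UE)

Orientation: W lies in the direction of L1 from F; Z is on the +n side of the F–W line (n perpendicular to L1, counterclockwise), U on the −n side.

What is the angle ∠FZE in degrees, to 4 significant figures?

71.72°

The slot axis is L1's direction at 37.7°, so u = (cos 37.7°, sin 37.7°) = (0.7912, 0.6115) and n = (−sin 37.7°, cos 37.7°) = (-0.6115, 0.7912). F is at the origin and W lies 56.9 along u from F, so W = 56.9·u = (45.02, 34.80). Tangency of A1 to both parallel lines with radius 9.4 puts Z and U at F ± 9.4·n: Z = (-5.748, 7.438), U = (5.748, -7.438). Equal radii place P and E the same way about W: P = W + 9.4·n = (39.27, 42.23), E = W − 9.4·n = (50.77, 27.36). Then cos ∠FZE = ZF·ZE / (|ZF||ZE|), giving 71.72°.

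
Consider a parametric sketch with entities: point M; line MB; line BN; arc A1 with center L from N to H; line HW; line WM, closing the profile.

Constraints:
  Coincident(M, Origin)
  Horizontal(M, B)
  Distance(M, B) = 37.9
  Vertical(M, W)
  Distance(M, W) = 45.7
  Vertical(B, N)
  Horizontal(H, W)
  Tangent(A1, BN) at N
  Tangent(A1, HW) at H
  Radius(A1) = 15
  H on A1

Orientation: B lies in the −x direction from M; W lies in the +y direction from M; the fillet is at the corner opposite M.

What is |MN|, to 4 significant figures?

48.77

M is at the origin; MB is horizontal with |MB| = 37.9 and B on the −x side, so B = (-37.90, 0.000). MW is vertical with |MW| = 45.7 and W on the +y side, so W = (0.000, 45.70). The virtual corner opposite M is at (-37.90, 45.70). Tangency of A1 to BN means the radius LN is perpendicular to BN and A1 meets HW tangentially, so LH is at right angles to HW, with radius 15.0, so the center L sits 15.0 in from both sides at L = (-22.90, 30.70). That places the tangent points at N = (-37.90, 30.70) on BN and H = (-22.90, 45.70) on HW. Then |MN| = |N − M| = 48.77.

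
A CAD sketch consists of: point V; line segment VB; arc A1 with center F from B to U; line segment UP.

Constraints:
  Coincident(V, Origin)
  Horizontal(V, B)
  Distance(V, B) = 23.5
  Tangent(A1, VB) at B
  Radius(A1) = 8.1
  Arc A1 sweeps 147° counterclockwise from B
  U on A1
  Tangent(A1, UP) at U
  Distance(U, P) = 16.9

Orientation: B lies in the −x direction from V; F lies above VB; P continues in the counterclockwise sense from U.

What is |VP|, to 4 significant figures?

41.07

V is at the origin; VB is horizontal with |VB| = 23.5 and B on the −x side, so B = (-23.50, 0.000). Since A1 is tangent to VB there, FB ⟂ VB, so F = B + (0, 8.1) = (-23.50, 8.100). On A1, B sits at bearing -90° from F; a 147° counterclockwise sweep puts U at bearing 57°, so U = F + 8.1·(cos 57°, sin 57°) = (-19.09, 14.89). The tangent condition forces FU to be normal to UP, so UP runs along (−sin 57°, cos 57°); with |UP| = 16.9, P = (-33.26, 24.10). Then |VP| = |P − V| = 41.07.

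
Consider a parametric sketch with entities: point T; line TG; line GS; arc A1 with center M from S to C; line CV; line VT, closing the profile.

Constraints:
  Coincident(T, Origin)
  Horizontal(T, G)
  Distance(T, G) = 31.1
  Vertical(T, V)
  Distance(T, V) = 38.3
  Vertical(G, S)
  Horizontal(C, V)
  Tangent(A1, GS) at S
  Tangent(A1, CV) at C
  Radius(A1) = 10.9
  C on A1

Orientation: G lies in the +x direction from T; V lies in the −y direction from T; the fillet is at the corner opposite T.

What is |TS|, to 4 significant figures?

41.45

T is at the origin; TG is horizontal with |TG| = 31.1 and G on the +x side, so G = (31.10, 0.000). T and V share the same x with |TV| = 38.3 and V on the −y side, so V = (0.000, -38.30). The virtual corner opposite T is at (31.10, -38.30). Since A1 is tangent to GS there, MS ⟂ GS and A1 meets CV tangentially, so MC is at right angles to CV, with radius 10.9, so the center M sits 10.9 in from both sides at M = (20.20, -27.40). That places the tangent points at S = (31.10, -27.40) on GS and C = (20.20, -38.30) on CV. Then |TS| = |S − T| = 41.45.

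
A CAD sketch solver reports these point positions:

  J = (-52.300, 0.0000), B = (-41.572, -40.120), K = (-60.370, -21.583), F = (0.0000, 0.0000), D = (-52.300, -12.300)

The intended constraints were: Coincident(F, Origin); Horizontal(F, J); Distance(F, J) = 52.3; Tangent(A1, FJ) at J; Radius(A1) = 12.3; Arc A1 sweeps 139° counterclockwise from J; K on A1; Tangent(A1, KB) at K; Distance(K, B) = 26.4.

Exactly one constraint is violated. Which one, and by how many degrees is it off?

Tangent(A1, KB) at K — off by 3.60°.

F = (0.00, 0.00) ✓; F.y = 0.00, J.y = 0.00 ✓; |FJ| = 52.30 ✓; ∠(DJ, JF) = 90.00° ✓; |DJ| = 12.30 ✓; bearing(D→K) − bearing(D→J) = 139.0° ✓; |DK| = 12.30 ✓; ∠(DK, KB) = 93.60° ✗; |KB| = 26.40 ✓.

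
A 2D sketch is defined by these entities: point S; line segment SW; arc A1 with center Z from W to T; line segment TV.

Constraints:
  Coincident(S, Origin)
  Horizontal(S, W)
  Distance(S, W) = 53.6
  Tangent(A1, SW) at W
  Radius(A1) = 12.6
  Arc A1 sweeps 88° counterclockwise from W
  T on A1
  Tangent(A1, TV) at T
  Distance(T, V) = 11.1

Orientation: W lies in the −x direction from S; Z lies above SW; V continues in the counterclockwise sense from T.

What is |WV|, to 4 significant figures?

26.63

S is at the origin; S and W share the same y with |SW| = 53.6 and W on the −x side, so W = (-53.60, 0.000). The tangent condition forces ZW to be normal to SW, so Z = W + (0, 12.6) = (-53.60, 12.60). On A1, W sits at bearing -90° from Z; an 88° counterclockwise sweep puts T at bearing -2°, so T = Z + 12.6·(cos -2°, sin -2°) = (-41.01, 12.16). Tangency of A1 to TV means the radius ZT is perpendicular to TV, so TV runs along (−sin -2°, cos -2°); with |TV| = 11.1, V = (-40.62, 23.25). Then |WV| = |V − W| = 26.63.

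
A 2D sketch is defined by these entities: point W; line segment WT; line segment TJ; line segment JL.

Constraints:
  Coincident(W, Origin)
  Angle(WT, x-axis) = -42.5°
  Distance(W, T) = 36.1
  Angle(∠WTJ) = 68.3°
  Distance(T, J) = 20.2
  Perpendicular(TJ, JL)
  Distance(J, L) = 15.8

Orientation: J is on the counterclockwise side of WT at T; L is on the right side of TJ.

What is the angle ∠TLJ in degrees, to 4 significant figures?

51.97°

W is at the origin; WT runs at -42.5° with length 36.1, so T = 36.1·(cos -42.5°, sin -42.5°) = (26.62, -24.39). ∠WTJ = 68.3°, so TJ runs at -42.5° + (180° − 68.3°) = 69.20° from the x-axis; with |TJ| = 20.2, J = T + 20.2·(cos 69.20°, sin 69.20°) = (33.79, -5.505). The perpendicularity gives JL at right angles to TJ; with |JL| = 15.8 on the right of TJ, L = J + 15.8·(0.9348, -0.3551) = (48.56, -11.12). Then cos ∠TLJ = LT·LJ / (|LT||LJ|), giving 51.97°.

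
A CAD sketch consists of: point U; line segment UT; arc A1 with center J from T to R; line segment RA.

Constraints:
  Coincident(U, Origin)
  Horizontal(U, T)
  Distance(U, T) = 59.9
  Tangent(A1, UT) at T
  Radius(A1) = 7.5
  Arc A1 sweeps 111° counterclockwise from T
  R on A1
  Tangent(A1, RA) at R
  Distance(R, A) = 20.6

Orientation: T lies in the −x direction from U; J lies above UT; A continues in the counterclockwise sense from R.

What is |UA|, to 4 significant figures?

67.08

U is at the origin; U and T share the same y with |UT| = 59.9 and T on the −x side, so T = (-59.90, 0.000). Tangency of A1 to UT means the radius JT is perpendicular to UT, so J = T + (0, 7.5) = (-59.90, 7.500). On A1, T sits at bearing -90° from J; a 111° counterclockwise sweep puts R at bearing 21°, so R = J + 7.5·(cos 21°, sin 21°) = (-52.90, 10.19). A1 meets RA tangentially, so JR is at right angles to RA, so RA runs along (−sin 21°, cos 21°); with |RA| = 20.6, A = (-60.28, 29.42). Then |UA| = |A − U| = 67.08.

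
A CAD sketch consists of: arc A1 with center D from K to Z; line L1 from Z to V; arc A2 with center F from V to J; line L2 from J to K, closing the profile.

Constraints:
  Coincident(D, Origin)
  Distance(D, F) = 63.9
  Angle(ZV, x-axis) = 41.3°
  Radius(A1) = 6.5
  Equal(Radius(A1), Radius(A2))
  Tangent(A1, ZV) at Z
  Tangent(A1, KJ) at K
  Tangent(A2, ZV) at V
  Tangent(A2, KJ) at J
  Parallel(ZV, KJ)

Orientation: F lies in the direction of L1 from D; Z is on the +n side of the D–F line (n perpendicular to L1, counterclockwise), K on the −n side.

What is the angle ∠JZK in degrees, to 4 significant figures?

78.50°

The slot axis is L1's direction at 41.3°, so u = (cos 41.3°, sin 41.3°) = (0.7513, 0.6600) and n = (−sin 41.3°, cos 41.3°) = (-0.6600, 0.7513). D is at the origin and F lies 63.9 along u from D, so F = 63.9·u = (48.01, 42.17). Tangency of A1 to both parallel lines with radius 6.5 puts Z and K at D ± 6.5·n: Z = (-4.290, 4.883), K = (4.290, -4.883). Equal radii place V and J the same way about F: V = F + 6.5·n = (43.72, 47.06), J = F − 6.5·n = (52.30, 37.29). Then cos ∠JZK = ZJ·ZK / (|ZJ||ZK|), giving 78.50°.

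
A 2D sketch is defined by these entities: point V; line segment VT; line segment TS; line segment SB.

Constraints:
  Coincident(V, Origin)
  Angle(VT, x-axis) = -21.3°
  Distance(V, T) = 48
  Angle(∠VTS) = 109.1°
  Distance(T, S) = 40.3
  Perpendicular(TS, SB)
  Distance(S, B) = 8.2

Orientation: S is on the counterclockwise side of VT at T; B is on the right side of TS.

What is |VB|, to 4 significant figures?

77.49

V is at the origin; VT runs at -21.3° with length 48.0, so T = 48.0·(cos -21.3°, sin -21.3°) = (44.72, -17.44). ∠VTS = 109.1°, so TS runs at -21.3° + (180° − 109.1°) = 49.60° from the x-axis; with |TS| = 40.3, S = T + 40.3·(cos 49.60°, sin 49.60°) = (70.84, 13.25). The perpendicularity gives SB at right angles to TS; with |SB| = 8.2 on the right of TS, B = S + 8.2·(0.7615, -0.6481) = (77.09, 7.939). Then |VB| = |B − V| = 77.49.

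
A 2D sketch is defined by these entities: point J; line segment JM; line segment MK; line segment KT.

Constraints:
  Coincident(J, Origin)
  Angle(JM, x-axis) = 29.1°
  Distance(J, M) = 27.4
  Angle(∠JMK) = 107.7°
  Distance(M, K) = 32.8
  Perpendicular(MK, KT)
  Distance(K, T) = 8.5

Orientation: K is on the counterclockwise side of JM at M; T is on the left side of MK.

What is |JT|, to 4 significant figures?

44.74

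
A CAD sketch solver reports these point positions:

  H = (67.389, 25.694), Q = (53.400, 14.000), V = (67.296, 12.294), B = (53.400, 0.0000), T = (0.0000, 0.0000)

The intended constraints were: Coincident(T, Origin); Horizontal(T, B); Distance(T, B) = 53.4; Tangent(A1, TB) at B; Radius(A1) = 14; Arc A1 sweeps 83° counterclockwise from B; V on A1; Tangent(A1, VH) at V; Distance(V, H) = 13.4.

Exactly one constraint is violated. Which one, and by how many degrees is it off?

Tangent(A1, VH) at V — off by 6.60°.

T = (0.00, 0.00) ✓; T.y = 0.00, B.y = 0.00 ✓; |TB| = 53.40 ✓; ∠(QB, BT) = 90.00° ✓; |QB| = 14.00 ✓; bearing(Q→V) − bearing(Q→B) = 83.00° ✓; |QV| = 14.00 ✓; ∠(QV, VH) = 83.40° ✗; |VH| = 13.40 ✓.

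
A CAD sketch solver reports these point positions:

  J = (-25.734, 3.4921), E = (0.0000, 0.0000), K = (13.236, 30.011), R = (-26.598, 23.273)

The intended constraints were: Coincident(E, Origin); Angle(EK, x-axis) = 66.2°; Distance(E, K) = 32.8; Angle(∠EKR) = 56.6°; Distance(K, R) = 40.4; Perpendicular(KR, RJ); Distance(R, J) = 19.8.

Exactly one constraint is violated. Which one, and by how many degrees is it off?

Perpendicular(KR, RJ) — off by 7.10°.

E = (0.00, 0.00) ✓; EK at 66.20° ✓; |EK| = 32.80 ✓; ∠EKR = 56.60° ✓; |KR| = 40.40 ✓; ∠(KR, RJ) = 82.90° ✗; |RJ| = 19.80 ✓.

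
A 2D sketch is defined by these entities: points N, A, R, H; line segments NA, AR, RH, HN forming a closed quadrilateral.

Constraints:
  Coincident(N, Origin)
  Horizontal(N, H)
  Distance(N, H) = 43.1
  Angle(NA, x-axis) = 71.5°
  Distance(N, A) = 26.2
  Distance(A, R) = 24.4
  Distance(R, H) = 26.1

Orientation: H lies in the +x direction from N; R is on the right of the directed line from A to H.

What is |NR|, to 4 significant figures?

17.21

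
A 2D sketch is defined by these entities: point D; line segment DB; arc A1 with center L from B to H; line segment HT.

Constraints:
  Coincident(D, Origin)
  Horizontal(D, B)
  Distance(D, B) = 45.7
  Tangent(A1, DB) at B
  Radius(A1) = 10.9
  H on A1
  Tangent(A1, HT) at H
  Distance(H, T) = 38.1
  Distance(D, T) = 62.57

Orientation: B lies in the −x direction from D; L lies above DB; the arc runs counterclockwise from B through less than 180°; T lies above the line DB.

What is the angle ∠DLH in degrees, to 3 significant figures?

18.1°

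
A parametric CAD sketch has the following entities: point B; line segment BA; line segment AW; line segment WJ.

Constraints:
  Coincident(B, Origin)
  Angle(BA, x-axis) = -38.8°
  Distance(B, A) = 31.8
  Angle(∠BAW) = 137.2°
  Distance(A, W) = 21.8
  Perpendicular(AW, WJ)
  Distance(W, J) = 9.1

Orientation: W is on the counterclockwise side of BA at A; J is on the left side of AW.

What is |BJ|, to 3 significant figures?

46.8

∠BAW = 137.2°, so AW runs at -38.8° + (180° − 137.2°) = 4.00° from the x-axis; with |AW| = 21.8, W = A + 21.8·(cos 4.00°, sin 4.00°) = (46.5, -18.4). AW ⟂ WJ; with |WJ| = 9.1 on the left of AW, J = W + 9.1·(-0.0698, 0.998) = (45.9, -9.33). Then |BJ| = |J − B| = 46.8.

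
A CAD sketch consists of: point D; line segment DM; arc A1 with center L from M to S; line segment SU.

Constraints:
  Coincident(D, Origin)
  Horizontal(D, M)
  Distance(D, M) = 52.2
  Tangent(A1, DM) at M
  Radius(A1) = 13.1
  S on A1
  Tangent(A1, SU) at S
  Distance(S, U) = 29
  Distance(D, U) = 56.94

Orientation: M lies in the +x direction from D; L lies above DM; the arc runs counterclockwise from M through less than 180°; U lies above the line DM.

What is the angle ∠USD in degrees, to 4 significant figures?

61.20°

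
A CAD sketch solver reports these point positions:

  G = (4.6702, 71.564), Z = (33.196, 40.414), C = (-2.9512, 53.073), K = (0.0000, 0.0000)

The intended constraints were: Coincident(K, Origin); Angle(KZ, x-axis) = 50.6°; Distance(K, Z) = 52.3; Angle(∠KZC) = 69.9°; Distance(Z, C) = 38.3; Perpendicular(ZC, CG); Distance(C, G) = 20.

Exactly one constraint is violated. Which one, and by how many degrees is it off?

Perpendicular(ZC, CG) — off by 3.10°.

K = (0.00, 0.00) ✓; KZ at 50.60° ✓; |KZ| = 52.30 ✓; ∠KZC = 69.90° ✓; |ZC| = 38.30 ✓; ∠(ZC, CG) = 93.10° ✗; |CG| = 20.00 ✓.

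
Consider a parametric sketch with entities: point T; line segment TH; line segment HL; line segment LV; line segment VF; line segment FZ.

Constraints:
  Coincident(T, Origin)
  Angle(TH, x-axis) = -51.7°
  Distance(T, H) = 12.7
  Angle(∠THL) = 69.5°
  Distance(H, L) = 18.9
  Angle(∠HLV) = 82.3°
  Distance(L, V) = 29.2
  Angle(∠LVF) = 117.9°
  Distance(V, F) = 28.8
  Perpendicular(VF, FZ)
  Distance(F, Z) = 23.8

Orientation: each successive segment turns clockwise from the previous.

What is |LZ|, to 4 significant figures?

42.51

T is at the origin; TH runs at -51.7° with length 12.7, so H = (7.871, -9.967). ∠THL = 69.5° gives HL at -162.2° from the x-axis; with |HL| = 18.9, L = (-10.12, -15.74). ∠HLV = 82.3° gives LV at 100.1° from the x-axis; with |LV| = 29.2, V = (-15.24, 13.00). ∠LVF = 117.9° gives VF at 38.00° from the x-axis; with |VF| = 28.8, F = (7.450, 30.73). VF ⟂ FZ, so FZ runs at -52.00°; with |FZ| = 23.8, Z = (22.10, 11.98). Then |LZ| = |Z − L| = 42.51.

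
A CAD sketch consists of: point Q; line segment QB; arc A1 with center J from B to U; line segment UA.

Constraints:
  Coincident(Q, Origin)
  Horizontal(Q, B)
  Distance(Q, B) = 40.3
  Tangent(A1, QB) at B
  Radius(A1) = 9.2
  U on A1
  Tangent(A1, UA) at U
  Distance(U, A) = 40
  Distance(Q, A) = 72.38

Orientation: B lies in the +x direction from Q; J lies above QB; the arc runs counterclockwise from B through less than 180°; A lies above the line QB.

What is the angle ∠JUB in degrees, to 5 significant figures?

48.567°

Checks: ∠(JB, BQ) = 90.00° ✓; |JB| = 9.200 ✓; |JU| = 9.200 ✓; ∠(JU, UA) = 90.00° ✓; |UA| = 40.00 ✓; |QA| = 72.38 ✓.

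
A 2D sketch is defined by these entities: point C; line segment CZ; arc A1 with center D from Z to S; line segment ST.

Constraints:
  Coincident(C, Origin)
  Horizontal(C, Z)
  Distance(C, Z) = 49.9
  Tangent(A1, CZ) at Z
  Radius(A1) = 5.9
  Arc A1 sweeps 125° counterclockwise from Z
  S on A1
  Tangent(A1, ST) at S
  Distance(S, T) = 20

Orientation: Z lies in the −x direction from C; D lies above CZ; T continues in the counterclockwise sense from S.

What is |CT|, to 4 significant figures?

62.09

C is at the origin; CZ is horizontal with |CZ| = 49.9 and Z on the −x side, so Z = (-49.90, 0.000). Since A1 is tangent to CZ there, DZ ⟂ CZ, so D = Z + (0, 5.9) = (-49.90, 5.900). On A1, Z sits at bearing -90° from D; a 125° counterclockwise sweep puts S at bearing 35°, so S = D + 5.9·(cos 35°, sin 35°) = (-45.07, 9.284). Since A1 is tangent to ST there, DS ⟂ ST, so ST runs along (−sin 35°, cos 35°); with |ST| = 20.0, T = (-56.54, 25.67). Then |CT| = |T − C| = 62.09.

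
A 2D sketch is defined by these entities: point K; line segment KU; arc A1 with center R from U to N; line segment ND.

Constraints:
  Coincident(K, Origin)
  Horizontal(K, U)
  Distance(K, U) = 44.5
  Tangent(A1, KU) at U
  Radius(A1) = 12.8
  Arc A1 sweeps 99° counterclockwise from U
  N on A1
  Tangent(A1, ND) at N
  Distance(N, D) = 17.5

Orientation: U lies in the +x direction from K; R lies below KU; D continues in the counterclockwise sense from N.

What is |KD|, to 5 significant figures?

47.185

K is at the origin; K and U share the same y with |KU| = 44.5 and U on the +x side, so U = (44.500, 0.0000). Tangency of A1 to KU means the radius RU is perpendicular to KU, so R = U + (0, -12.8) = (44.500, -12.800). On A1, U sits at bearing 90° from R; a 99° counterclockwise sweep puts N at bearing 189°, so N = R + 12.8·(cos 189°, sin 189°) = (31.858, -14.802). A1 meets ND tangentially, so RN is at right angles to ND, so ND runs along (−sin 189°, cos 189°); with |ND| = 17.5, D = (34.595, -32.087). Then |KD| = |D − K| = 47.185.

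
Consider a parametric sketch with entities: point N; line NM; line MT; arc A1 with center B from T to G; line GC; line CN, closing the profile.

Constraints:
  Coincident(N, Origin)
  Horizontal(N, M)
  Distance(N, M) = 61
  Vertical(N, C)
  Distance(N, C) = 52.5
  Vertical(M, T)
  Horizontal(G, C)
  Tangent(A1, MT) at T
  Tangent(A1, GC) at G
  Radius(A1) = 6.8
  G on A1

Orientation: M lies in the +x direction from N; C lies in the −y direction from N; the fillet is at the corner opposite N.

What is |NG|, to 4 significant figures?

75.46

The virtual corner opposite N is at (61.00, -52.50). The tangent condition forces BT to be normal to MT and A1 meets GC tangentially, so BG is at right angles to GC, with radius 6.8, so the center B sits 6.8 in from both sides at B = (54.20, -45.70). That places the tangent points at T = (61.00, -45.70) on MT and G = (54.20, -52.50) on GC. Then |NG| = |G − N| = 75.46.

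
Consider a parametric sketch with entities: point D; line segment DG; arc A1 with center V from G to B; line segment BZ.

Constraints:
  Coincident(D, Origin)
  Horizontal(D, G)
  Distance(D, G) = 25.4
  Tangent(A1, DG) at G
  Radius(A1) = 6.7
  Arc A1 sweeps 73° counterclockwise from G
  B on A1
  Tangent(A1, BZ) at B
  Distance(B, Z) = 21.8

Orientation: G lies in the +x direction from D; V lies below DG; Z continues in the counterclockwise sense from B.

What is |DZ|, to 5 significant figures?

28.531

D is at the origin; DG is horizontal with |DG| = 25.4 and G on the +x side, so G = (25.400, 0.0000). Tangency of A1 to DG means the radius VG is perpendicular to DG, so V = G + (0, -6.7) = (25.400, -6.7000). On A1, G sits at bearing 90° from V; a 73° counterclockwise sweep puts B at bearing 163°, so B = V + 6.7·(cos 163°, sin 163°) = (18.993, -4.7411). Tangency of A1 to BZ means the radius VB is perpendicular to BZ, so BZ runs along (−sin 163°, cos 163°); with |BZ| = 21.8, Z = (12.619, -25.589). Then |DZ| = |Z − D| = 28.531.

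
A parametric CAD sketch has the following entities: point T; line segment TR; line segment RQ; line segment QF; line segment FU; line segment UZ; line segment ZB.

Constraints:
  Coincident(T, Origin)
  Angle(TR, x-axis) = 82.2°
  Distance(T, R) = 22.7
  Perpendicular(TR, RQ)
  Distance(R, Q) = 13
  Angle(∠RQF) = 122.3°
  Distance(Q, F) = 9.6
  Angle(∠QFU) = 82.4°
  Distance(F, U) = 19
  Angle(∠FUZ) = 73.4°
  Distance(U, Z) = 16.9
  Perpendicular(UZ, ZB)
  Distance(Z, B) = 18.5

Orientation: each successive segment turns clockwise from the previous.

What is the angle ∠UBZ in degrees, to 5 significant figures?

42.412°

∠FUZ = 73.4° gives UZ at 90.300° from the x-axis; with |UZ| = 16.9, Z = (1.6736, 23.366). UZ is perpendicular to ZB, so ZB runs at 0.30000°; with |ZB| = 18.5, B = (20.173, 23.463). Then cos ∠UBZ = BU·BZ / (|BU||BZ|), giving 42.412°.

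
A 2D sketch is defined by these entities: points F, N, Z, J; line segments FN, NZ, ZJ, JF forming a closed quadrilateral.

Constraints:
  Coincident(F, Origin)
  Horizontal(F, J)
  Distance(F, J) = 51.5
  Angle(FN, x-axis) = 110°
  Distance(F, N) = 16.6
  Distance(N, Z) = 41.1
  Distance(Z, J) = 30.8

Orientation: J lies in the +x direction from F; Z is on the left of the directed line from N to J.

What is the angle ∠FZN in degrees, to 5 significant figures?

22.761°

Checks: |NZ| = 41.10 ✓; |ZJ| = 30.80 ✓.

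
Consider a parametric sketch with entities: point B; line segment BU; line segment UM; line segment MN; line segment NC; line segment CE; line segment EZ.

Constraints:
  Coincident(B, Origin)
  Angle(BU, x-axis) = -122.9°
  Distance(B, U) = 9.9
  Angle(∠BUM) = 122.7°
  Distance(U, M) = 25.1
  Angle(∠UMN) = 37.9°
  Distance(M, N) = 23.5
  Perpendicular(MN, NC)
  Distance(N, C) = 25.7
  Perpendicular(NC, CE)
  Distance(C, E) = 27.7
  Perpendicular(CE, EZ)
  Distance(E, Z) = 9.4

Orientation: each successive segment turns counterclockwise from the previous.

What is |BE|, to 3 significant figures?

36.0

MN is perpendicular to NC, so NC runs at 166°; with |NC| = 25.7, C = (-14.5, -2.32). NC is perpendicular to CE, so CE runs at -104°; with |CE| = 27.7, E = (-21.0, -29.3). Then |BE| = |E − B| = 36.0.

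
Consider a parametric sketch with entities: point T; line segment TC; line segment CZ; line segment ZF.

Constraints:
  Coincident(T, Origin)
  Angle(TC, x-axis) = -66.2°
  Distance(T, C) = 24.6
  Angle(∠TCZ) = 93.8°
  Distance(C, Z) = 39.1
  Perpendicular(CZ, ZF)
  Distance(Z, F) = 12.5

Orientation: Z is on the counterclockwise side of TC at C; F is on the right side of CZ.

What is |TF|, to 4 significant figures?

55.06

T is at the origin; TC runs at -66.2° with length 24.6, so C = 24.6·(cos -66.2°, sin -66.2°) = (9.927, -22.51). ∠TCZ = 93.8°, so CZ runs at -66.2° + (180° − 93.8°) = 20.00° from the x-axis; with |CZ| = 39.1, Z = C + 39.1·(cos 20.00°, sin 20.00°) = (46.67, -9.135). CZ is perpendicular to ZF; with |ZF| = 12.5 on the right of CZ, F = Z + 12.5·(0.3420, -0.9397) = (50.94, -20.88). Then |TF| = |F − T| = 55.06.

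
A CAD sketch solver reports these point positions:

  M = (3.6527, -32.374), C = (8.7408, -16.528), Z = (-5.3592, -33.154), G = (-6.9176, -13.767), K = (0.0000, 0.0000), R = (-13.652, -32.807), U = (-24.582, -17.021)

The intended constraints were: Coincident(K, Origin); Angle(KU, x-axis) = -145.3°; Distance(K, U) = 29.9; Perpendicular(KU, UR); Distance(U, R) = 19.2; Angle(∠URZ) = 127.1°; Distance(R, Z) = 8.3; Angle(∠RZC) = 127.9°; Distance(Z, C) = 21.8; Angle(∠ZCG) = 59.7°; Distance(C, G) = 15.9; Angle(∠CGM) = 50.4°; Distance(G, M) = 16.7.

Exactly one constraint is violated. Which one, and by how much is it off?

Distance(G, M) = 16.7 — off by 4.70.

K = (0.00, 0.00) ✓; KU at -145.3° ✓; |KU| = 29.90 ✓; ∠(KU, UR) = 90.00° ✓; |UR| = 19.20 ✓; ∠URZ = 127.1° ✓; |RZ| = 8.300 ✓; ∠RZC = 127.9° ✓; |ZC| = 21.80 ✓; ∠ZCG = 59.70° ✓; |CG| = 15.90 ✓; ∠CGM = 50.40° ✓; |GM| = 21.40 ✗.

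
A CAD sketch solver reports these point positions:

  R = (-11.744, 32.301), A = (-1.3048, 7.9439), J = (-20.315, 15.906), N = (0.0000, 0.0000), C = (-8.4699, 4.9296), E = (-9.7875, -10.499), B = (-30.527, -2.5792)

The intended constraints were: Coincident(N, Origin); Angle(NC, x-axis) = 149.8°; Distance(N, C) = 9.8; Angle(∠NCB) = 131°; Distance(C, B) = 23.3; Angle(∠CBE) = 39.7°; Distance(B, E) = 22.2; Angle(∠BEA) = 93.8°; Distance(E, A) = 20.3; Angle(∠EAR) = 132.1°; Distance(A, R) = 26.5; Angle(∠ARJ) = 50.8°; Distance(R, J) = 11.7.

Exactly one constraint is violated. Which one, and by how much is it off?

Distance(R, J) = 11.7 — off by 6.80.

N = (0.00, 0.00) ✓; NC at 149.8° ✓; |NC| = 9.800 ✓; ∠NCB = 131.0° ✓; |CB| = 23.30 ✓; ∠CBE = 39.70° ✓; |BE| = 22.20 ✓; ∠BEA = 93.80° ✓; |EA| = 20.30 ✓; ∠EAR = 132.1° ✓; |AR| = 26.50 ✓; ∠ARJ = 50.80° ✓; |RJ| = 18.50 ✗.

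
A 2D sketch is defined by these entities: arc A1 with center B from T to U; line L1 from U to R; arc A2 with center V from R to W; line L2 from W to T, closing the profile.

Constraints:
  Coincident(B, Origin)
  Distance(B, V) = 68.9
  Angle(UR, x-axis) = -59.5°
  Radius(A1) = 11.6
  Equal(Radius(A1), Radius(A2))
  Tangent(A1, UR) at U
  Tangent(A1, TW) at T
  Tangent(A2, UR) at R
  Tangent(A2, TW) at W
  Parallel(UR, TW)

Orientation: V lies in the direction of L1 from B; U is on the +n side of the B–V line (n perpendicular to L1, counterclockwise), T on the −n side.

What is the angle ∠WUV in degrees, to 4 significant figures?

9.053°

The slot axis is L1's direction at -59.5°, so u = (cos -59.5°, sin -59.5°) = (0.5075, -0.8616) and n = (−sin -59.5°, cos -59.5°) = (0.8616, 0.5075). B is at the origin and V lies 68.9 along u from B, so V = 68.9·u = (34.97, -59.37). Tangency of A1 to both parallel lines with radius 11.6 puts U and T at B ± 11.6·n: U = (9.995, 5.887), T = (-9.995, -5.887). Equal radii place R and W the same way about V: R = V + 11.6·n = (44.96, -53.48), W = V − 11.6·n = (24.97, -65.25). Then cos ∠WUV = UW·UV / (|UW||UV|), giving 9.053°.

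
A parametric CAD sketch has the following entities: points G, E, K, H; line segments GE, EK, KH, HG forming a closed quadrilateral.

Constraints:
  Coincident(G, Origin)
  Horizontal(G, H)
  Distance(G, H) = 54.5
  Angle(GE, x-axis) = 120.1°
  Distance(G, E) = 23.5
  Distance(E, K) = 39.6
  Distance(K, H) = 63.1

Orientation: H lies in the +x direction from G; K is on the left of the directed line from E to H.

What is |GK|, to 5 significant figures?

51.621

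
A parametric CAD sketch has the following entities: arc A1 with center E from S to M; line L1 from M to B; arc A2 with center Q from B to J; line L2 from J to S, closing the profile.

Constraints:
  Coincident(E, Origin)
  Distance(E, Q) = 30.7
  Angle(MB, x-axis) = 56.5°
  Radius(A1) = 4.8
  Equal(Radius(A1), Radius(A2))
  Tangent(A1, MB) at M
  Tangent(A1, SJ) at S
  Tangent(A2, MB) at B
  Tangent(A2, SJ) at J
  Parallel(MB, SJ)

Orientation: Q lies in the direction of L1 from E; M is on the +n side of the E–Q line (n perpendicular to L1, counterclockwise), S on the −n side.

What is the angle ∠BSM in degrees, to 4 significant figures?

72.64°

The slot axis is L1's direction at 56.5°, so u = (cos 56.5°, sin 56.5°) = (0.5519, 0.8339) and n = (−sin 56.5°, cos 56.5°) = (-0.8339, 0.5519). E is at the origin and Q lies 30.7 along u from E, so Q = 30.7·u = (16.94, 25.60). Tangency of A1 to both parallel lines with radius 4.8 puts M and S at E ± 4.8·n: M = (-4.003, 2.649), S = (4.003, -2.649). Equal radii place B and J the same way about Q: B = Q + 4.8·n = (12.94, 28.25), J = Q − 4.8·n = (20.95, 22.95). Then cos ∠BSM = SB·SM / (|SB||SM|), giving 72.64°.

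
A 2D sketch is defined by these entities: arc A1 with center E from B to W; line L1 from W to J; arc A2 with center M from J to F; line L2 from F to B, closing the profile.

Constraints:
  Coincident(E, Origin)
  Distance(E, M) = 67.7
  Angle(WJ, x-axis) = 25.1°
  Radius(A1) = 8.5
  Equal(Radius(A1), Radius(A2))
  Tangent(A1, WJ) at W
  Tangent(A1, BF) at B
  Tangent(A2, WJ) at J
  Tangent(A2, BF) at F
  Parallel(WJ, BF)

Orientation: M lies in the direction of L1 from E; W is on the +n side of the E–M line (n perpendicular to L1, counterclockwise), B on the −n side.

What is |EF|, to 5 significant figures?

68.232

Tangency of A1 to both parallel lines with radius 8.5 puts W and B at E ± 8.5·n: W = (-3.6057, 7.6973), B = (3.6057, -7.6973). Equal radii place J and F the same way about M: J = M + 8.5·n = (57.701, 36.416), F = M − 8.5·n = (64.913, 21.021). Then |EF| = |F − E| = 68.232.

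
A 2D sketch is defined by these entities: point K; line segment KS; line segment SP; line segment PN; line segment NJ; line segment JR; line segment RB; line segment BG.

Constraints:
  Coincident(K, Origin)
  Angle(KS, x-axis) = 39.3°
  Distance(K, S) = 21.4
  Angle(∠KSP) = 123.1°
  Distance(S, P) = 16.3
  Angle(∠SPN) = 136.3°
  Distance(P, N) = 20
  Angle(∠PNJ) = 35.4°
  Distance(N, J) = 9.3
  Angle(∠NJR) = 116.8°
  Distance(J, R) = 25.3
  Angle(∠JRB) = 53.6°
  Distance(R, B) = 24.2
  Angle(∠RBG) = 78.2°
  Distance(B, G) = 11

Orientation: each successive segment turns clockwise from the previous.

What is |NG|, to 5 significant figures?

8.3494

∠JRB = 53.6° gives RB at -35.500° from the x-axis; with |RB| = 24.2, B = (52.640, 6.3889). ∠RBG = 78.2° gives BG at -137.30° from the x-axis; with |BG| = 11.0, G = (44.556, -1.0708). Then |NG| = |G − N| = 8.3494.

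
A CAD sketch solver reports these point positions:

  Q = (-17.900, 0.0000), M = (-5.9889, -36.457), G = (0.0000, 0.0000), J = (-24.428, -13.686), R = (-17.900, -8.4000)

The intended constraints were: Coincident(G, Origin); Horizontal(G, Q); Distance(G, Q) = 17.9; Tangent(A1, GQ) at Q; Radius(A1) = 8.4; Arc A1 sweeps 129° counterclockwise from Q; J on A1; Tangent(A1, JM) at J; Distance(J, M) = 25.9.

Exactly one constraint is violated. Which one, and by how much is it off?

Distance(J, M) = 25.9 — off by 3.40.

G = (0.00, 0.00) ✓; G.y = 0.00, Q.y = 0.00 ✓; |GQ| = 17.90 ✓; ∠(RQ, QG) = 90.00° ✓; |RQ| = 8.400 ✓; bearing(R→J) − bearing(R→Q) = 129.0° ✓; |RJ| = 8.400 ✓; ∠(RJ, JM) = 90.00° ✓; |JM| = 29.30 ✗.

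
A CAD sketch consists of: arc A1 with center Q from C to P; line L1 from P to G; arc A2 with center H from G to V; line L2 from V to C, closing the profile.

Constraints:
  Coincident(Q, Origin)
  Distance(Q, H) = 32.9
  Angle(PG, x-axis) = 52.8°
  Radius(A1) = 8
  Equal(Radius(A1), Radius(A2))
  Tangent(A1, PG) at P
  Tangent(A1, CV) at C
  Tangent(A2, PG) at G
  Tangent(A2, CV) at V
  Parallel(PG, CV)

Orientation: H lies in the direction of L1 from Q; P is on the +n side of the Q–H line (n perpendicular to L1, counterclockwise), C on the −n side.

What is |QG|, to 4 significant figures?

33.86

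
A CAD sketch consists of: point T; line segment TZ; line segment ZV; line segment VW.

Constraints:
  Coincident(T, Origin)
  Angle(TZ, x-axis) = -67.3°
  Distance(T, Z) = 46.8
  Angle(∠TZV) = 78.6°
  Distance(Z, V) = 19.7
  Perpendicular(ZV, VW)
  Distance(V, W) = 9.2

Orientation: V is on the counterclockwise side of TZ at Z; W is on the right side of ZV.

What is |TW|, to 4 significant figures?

56.06

T is at the origin; TZ runs at -67.3° with length 46.8, so Z = 46.8·(cos -67.3°, sin -67.3°) = (18.06, -43.17). ∠TZV = 78.6°, so ZV runs at -67.3° + (180° − 78.6°) = 34.10° from the x-axis; with |ZV| = 19.7, V = Z + 19.7·(cos 34.10°, sin 34.10°) = (34.37, -32.13). ZV is perpendicular to VW; with |VW| = 9.2 on the right of ZV, W = V + 9.2·(0.5606, -0.8281) = (39.53, -39.75). Then |TW| = |W − T| = 56.06.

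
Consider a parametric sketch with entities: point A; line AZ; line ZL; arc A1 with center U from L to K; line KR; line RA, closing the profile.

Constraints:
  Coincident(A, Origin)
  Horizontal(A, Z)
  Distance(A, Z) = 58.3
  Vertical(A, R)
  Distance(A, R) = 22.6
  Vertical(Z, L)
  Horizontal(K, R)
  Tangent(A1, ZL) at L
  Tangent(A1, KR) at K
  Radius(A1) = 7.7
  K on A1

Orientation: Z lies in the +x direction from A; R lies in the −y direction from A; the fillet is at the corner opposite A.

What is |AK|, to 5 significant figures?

55.418

The virtual corner opposite A is at (58.300, -22.600). Tangency of A1 to ZL means the radius UL is perpendicular to ZL and the tangent condition forces UK to be normal to KR, with radius 7.7, so the center U sits 7.7 in from both sides at U = (50.600, -14.900). That places the tangent points at L = (58.300, -14.900) on ZL and K = (50.600, -22.600) on KR. Then |AK| = |K − A| = 55.418.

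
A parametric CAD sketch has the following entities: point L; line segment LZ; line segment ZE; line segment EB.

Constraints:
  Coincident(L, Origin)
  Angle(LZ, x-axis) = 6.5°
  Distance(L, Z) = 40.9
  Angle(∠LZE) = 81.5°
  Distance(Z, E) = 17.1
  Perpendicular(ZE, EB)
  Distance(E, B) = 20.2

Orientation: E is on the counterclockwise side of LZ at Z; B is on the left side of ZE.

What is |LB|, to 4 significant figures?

23.07

L is at the origin; LZ runs at 6.5° with length 40.9, so Z = 40.9·(cos 6.5°, sin 6.5°) = (40.64, 4.630). ∠LZE = 81.5°, so ZE runs at 6.5° + (180° − 81.5°) = 105.0° from the x-axis; with |ZE| = 17.1, E = Z + 17.1·(cos 105.0°, sin 105.0°) = (36.21, 21.15). ZE is perpendicular to EB; with |EB| = 20.2 on the left of ZE, B = E + 20.2·(-0.9659, -0.2588) = (16.70, 15.92). Then |LB| = |B − L| = 23.07.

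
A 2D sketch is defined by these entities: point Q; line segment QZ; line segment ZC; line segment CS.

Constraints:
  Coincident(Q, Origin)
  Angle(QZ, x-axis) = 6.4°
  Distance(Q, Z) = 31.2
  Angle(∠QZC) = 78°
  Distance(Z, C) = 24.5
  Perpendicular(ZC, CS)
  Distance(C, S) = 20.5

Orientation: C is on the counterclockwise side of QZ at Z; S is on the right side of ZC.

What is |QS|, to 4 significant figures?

54.10

Q is at the origin; QZ runs at 6.4° with length 31.2, so Z = 31.2·(cos 6.4°, sin 6.4°) = (31.01, 3.478). ∠QZC = 78.0°, so ZC runs at 6.4° + (180° − 78.0°) = 108.4° from the x-axis; with |ZC| = 24.5, C = Z + 24.5·(cos 108.4°, sin 108.4°) = (23.27, 26.73). ZC ⟂ CS; with |CS| = 20.5 on the right of ZC, S = C + 20.5·(0.9489, 0.3156) = (42.72, 33.20). Then |QS| = |S − Q| = 54.10.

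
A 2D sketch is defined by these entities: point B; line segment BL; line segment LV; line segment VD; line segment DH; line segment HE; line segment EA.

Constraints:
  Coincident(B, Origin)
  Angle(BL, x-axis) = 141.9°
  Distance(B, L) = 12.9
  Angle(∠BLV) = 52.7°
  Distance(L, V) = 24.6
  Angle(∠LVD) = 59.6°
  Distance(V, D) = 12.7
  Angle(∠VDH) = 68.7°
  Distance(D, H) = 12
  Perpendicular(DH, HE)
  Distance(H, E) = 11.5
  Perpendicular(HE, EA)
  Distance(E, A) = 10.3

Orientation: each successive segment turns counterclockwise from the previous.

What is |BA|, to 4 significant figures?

19.91

B is at the origin; BL runs at 141.9° with length 12.9, so L = (-10.15, 7.960). ∠BLV = 52.7° gives LV at -90.80° from the x-axis; with |LV| = 24.6, V = (-10.49, -16.64). ∠LVD = 59.6° gives VD at 29.60° from the x-axis; with |VD| = 12.7, D = (0.5477, -10.36). ∠VDH = 68.7° gives DH at 140.9° from the x-axis; with |DH| = 12.0, H = (-8.765, -2.797). DH ⟂ HE, so HE runs at -129.1°; with |HE| = 11.5, E = (-16.02, -11.72). HE is perpendicular to EA, so EA runs at -39.10°; with |EA| = 10.3, A = (-8.024, -18.22). Then |BA| = |A − B| = 19.91.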